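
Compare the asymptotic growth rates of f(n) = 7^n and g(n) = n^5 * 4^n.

f(n) = 7^n grows faster: 7^n / (n^5 4^n) = (7/4)^n / n^5 -> infinity since 7/4 > 1.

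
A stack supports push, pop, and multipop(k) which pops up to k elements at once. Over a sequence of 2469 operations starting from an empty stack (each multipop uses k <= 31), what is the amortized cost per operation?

Each element is pushed exactly once and popped at most once (whether by pop or as part of a multipop). So the total number of individual pops over the whole sequence is at most the number of pushes, which is at most 2469. Total work <= 2 * 2469, hence O(1) amortized per operation.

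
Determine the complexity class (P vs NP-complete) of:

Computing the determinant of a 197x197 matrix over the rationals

This problem is in P: Gaussian elimination runs in O(n^3).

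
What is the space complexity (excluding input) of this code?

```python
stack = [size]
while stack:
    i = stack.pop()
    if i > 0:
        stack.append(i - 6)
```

Space complexity: O(1).
Only a constant amount of auxiliary storage is used; nothing grows with n.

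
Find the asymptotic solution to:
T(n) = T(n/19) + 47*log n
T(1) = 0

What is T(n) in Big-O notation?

Each of the log_19(n) levels adds O(log n). T(n) = O(log^2 n).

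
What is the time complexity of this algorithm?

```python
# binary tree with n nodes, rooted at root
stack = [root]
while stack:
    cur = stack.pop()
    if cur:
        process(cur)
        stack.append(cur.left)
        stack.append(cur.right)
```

Time complexity: O(n).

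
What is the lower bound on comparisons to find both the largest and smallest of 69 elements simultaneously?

Pair elements first (floor(69/2) comparisons), then find max among winners and min among losers. Total: ceil(3*69/2) - 2 = 102 comparisons.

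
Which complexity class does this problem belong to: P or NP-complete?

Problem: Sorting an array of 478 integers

This problem is in P: merge sort runs in O(n log n).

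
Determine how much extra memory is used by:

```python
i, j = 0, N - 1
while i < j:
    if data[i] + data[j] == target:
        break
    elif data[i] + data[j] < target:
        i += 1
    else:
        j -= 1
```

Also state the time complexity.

Space complexity: O(1).
Only a constant amount of auxiliary storage is used; nothing grows with n.
Time complexity: O(n).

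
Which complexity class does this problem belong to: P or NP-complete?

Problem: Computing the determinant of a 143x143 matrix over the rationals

This problem is in P: Gaussian elimination runs in O(n^3).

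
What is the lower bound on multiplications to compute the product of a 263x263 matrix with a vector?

A 263x263 matrix-vector product has 263 inner products of length 263. Output depends on all 263^2 = 69169 matrix entries. At least 69169 multiplications needed.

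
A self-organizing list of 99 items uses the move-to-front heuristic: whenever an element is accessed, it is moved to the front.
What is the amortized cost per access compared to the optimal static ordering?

With potential Phi = number of inversions between the MTF list and the optimal static list (at most C(99,2)), each access has amortized cost at most 2 * (cost under optimal static ordering). This is the move-to-front 2-competitiveness result.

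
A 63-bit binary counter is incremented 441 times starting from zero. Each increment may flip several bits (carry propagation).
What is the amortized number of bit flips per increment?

Bit i flips on every 2^i-th increment, so over 441 increments bit i flips floor(441/2^i) times. Summing over i: total flips < 2 * 441. Amortized: < 2 = O(1) per increment.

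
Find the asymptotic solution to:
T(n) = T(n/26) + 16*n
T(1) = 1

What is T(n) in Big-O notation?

Geometric series: 16*n*(1 + 1/26 + 1/26^2 + ...) = O(n). T(n) = O(n).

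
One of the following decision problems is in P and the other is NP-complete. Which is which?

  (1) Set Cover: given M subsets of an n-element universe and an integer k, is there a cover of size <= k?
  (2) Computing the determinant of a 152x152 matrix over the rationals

(1) is NP-complete: one of Karp's 21 NP-complete problems (with k part of the input).
(2) is P: Gaussian elimination runs in O(n^3).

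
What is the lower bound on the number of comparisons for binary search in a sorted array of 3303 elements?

With 3303 possible positions, we need at least ceil(log_2(3303)) = 12 comparisons. Each comparison splits the remaining candidates by at most half.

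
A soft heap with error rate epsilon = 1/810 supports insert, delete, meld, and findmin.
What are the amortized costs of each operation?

Soft heaps (Chazelle) allow up to an epsilon = 1/810 fraction of elements to have corrupted (raised) keys. Insert is O(log(1/epsilon)) = O(log 810) amortized -- the structure maintains heap-ordered binary trees of rank bounded by O(log(1/epsilon)). Meld concatenates root lists: O(1) amortized. Delete and findmin are O(1) amortized.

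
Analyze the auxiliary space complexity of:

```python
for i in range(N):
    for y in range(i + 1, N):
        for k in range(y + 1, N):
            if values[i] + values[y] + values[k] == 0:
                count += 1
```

Space complexity: O(1).
Only a constant amount of auxiliary storage is used; nothing grows with n.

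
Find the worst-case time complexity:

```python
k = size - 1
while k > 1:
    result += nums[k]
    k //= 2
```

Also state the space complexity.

Time complexity: O(log n).
Space complexity: O(1).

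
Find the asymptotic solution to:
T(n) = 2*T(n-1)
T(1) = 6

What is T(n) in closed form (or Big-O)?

Each step multiplies by 2. T(n) = T(1)*2^(n-1) = 6*2^(n-1).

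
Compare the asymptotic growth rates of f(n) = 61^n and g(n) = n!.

g(n) = n! grows faster: n!/61^n -> infinity by Stirling.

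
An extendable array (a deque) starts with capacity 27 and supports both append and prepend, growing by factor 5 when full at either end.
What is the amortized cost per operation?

Growth at either end copies all elements; capacities form a geometric sequence with ratio 5, so total copy cost over n operations is O(n) (two geometric series). Amortized O(1).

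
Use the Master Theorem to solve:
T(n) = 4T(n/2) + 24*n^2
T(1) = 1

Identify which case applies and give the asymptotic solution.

a=4, b=2, f(n)=24*n^2.
log_2(4) = 2, so n^(log_b(a)) = n^2.
f(n) = Theta(n^2), so Case 2 applies.
T(n) = Theta(n^2 log n).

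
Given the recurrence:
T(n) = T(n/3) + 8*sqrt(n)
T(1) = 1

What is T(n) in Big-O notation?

Each level contributes sqrt(n/3^k). Geometric series with ratio 1/sqrt(3) < 1 sums to O(sqrt(n)).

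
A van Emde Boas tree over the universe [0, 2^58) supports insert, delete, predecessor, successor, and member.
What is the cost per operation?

vEB recursively partitions [0, 288230376151711744) into sqrt(u) clusters of size sqrt(u). Each operation recurses into either one cluster or the summary, never both: T(u) = T(sqrt(u)) + O(1) => T(u) = O(log log u) = O(log 58). This is worst-case, not just amortized.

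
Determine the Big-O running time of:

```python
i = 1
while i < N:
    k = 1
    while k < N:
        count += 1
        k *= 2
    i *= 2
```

Time complexity: O(log^2 n).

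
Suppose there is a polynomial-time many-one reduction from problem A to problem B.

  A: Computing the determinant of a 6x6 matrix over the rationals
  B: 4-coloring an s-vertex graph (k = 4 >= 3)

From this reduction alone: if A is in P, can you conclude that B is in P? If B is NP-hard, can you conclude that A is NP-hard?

A poly-time reduction A <=_p B transfers tractability DOWN (B easy => A easy) and hardness UP (A hard => B hard), not the reverse.
From A in P, the reduction alone does NOT give B in P: any problem in P trivially reduces to SAT, yet SAT is not known to be in P.
From B NP-hard, the reduction alone does NOT give A NP-hard: again, easy problems reduce to hard ones.
(Here in fact A is P and B is NP-complete.)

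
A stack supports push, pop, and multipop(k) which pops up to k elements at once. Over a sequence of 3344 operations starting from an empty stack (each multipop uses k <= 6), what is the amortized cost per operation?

Each element is pushed exactly once and popped at most once (whether by pop or as part of a multipop). So the total number of individual pops over the whole sequence is at most the number of pushes, which is at most 3344. Total work <= 2 * 3344, hence O(1) amortized per operation.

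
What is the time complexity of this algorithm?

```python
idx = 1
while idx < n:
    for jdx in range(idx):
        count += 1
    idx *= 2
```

Time complexity: O(n).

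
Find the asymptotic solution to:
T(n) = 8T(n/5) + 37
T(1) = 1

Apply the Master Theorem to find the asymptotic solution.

a=8, b=5, f(n)=37. log_5(8) = 1.292. Case 1 of Master Theorem: T(n) = O(n^1.292).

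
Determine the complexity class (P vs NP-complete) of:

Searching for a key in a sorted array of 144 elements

This problem is in P: binary search runs in O(log n).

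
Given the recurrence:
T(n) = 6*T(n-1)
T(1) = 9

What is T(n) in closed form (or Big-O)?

Each step multiplies by 6. T(n) = T(1)*6^(n-1) = 9*6^(n-1).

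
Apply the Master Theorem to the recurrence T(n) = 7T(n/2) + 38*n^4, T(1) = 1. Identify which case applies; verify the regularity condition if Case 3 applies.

a=7, b=2, f(n)=38*n^4.
log_2(7) = 2.807 < 4.
f(n) = Omega(n^(2.807+epsilon)) for some epsilon > 0, so Case 3 is the candidate.
Regularity: a*f(n/b) = 7*38*(n/2)^4 = (7/16)*38*n^4 <= c*f(n) with c = 7/16 < 1. Satisfied.
Case 3: T(n) = Theta(n^4).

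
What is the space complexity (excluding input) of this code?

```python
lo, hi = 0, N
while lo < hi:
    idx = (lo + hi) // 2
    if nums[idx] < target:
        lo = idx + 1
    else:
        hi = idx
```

Space complexity: O(1).
Only a constant amount of auxiliary storage is used; nothing grows with n.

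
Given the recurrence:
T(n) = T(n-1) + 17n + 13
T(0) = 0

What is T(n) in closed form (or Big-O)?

Dominant term in sum is 17*sum(i, i=1..n) = 17*n*(n+1)/2 = O(n^2).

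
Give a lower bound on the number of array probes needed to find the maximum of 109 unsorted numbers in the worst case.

Adversary: any unprobed cell could hold a value larger than everything seen so far. If fewer than 109 cells are probed, the adversary places the max in an unprobed cell. So all 109 cells must be examined; together with 109-1 comparisons this is tight.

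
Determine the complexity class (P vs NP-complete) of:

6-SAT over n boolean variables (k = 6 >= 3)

This problem is NP-complete: 3-SAT is NP-complete (Cook-Levin); k-SAT for k>=3 reduces from 3-SAT.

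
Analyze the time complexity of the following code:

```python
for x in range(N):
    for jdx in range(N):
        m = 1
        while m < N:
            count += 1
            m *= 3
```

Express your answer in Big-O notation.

Time complexity: O(n^2 log n).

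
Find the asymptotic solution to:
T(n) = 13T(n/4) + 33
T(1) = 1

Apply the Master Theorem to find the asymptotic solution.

a=13, b=4, f(n)=33. log_4(13) = 1.85. Case 1 of Master Theorem: T(n) = O(n^1.85).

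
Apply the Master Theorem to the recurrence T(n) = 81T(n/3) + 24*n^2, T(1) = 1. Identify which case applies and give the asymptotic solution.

a=81, b=3, f(n)=24*n^2.
log_3(81) = 4 > 2.
Since f(n) = O(n^2) is polynomially smaller than n^4, Case 1 applies.
T(n) = Theta(n^4).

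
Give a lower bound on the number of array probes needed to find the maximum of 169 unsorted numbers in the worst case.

Adversary: any unprobed cell could hold a value larger than everything seen so far. If fewer than 169 cells are probed, the adversary places the max in an unprobed cell. So all 169 cells must be examined; together with 169-1 comparisons this is tight.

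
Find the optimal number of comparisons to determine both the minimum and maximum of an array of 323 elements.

Naive approach: 644 comparisons (322 for max + 322 for min).
Optimal: Compare elements in pairs first (floor(n/2) = 161 comparisons), then find max among winners and min among losers (161 comparisons each).
Total: ceil(3n/2) - 2 = 483 comparisons. An adversary argument shows this is also a lower bound.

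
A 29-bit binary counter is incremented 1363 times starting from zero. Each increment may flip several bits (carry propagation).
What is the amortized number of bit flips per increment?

Bit i flips on every 2^i-th increment, so over 1363 increments bit i flips floor(1363/2^i) times. Summing over i: total flips < 2 * 1363. Amortized: < 2 = O(1) per increment.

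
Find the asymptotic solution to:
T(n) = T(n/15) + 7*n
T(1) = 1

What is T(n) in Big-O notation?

Geometric series: 7*n*(1 + 1/15 + 1/15^2 + ...) = O(n). T(n) = O(n).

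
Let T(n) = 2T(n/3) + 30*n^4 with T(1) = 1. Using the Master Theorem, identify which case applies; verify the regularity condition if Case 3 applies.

a=2, b=3, f(n)=30*n^4.
log_3(2) = 0.6309 < 4.
f(n) = Omega(n^(0.6309+epsilon)) for some epsilon > 0, so Case 3 is the candidate.
Regularity: a*f(n/b) = 2*30*(n/3)^4 = (2/81)*30*n^4 <= c*f(n) with c = 2/81 < 1. Satisfied.
Case 3: T(n) = Theta(n^4).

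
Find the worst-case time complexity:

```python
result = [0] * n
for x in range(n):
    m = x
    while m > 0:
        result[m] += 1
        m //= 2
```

Time complexity: O(n log n).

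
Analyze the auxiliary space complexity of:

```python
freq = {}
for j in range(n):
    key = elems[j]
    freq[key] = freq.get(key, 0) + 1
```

Space complexity: O(n).
Auxiliary storage grows linearly with the input size n in the worst case.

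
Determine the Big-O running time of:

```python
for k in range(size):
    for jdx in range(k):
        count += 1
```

Time complexity: O(n^2).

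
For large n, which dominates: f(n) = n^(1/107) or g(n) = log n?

f(n) = n^(1/107) grows faster: any positive power of n dominates log n.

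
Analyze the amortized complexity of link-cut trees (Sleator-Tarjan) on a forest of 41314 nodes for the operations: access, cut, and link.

Link-cut trees represent the forest using splay trees over preferred paths. With potential Phi = sum over nodes of log(size of virtual subtree), each access on 41314 nodes is O(log 41314) = O(log n) amortized by the splay-tree access lemma. Cut and link are O(1) plus one access.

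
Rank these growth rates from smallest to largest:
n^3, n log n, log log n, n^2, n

Ordered by growth rate: log log n < n < n log n < n^2 < n^3.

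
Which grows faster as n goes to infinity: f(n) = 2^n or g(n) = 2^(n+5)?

f(n) = 2^n and g(n) = 2^(n+5) are Theta of each other: 2^(n+5) = 2^5 * 2^n = Theta(2^n).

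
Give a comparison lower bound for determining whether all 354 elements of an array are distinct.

In the algebraic decision-tree model, the YES region for element distinctness on 354 elements has 354! connected components (one per ordering). Ben-Or's theorem then gives a lower bound of Omega(log(n!)) = Omega(n log n).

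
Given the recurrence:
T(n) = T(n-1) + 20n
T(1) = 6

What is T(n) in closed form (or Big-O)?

Unrolling: T(n) = 6 + 20*(2 + 3 + ... + n) = 6 + 20*(n(n+1)/2 - 1) = O(n^2).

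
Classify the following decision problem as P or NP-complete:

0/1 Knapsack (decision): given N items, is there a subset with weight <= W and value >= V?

This problem is NP-complete: reduces from Subset Sum.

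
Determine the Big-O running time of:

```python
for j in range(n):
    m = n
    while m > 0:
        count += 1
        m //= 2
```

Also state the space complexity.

Time complexity: O(n log n).
Space complexity: O(1).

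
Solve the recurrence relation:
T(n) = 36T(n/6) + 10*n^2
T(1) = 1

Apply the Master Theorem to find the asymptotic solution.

a=36, b=6, f(n)=10*n^2. log_6(36) = 2. Case 2: T(n) = O(n^2 log n).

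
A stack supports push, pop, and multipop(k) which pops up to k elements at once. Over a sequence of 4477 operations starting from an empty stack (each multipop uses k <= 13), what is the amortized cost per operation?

Each element is pushed exactly once and popped at most once (whether by pop or as part of a multipop). So the total number of individual pops over the whole sequence is at most the number of pushes, which is at most 4477. Total work <= 2 * 4477, hence O(1) amortized per operation.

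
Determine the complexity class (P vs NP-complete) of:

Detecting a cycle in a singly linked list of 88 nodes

This problem is in P: Floyd's tortoise-and-hare runs in O(n) time, O(1) space.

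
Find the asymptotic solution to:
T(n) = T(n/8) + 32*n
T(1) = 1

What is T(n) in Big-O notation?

Geometric series: 32*n*(1 + 1/8 + 1/8^2 + ...) = O(n). T(n) = O(n).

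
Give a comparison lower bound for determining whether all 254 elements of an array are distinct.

In the algebraic decision-tree model, the YES region for element distinctness on 254 elements has 254! connected components (one per ordering). Ben-Or's theorem then gives a lower bound of Omega(log(n!)) = Omega(n log n).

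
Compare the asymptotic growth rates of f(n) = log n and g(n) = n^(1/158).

g(n) = n^(1/158) grows faster: any positive power of n dominates log n.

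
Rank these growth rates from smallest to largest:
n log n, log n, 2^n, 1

Ordered by growth rate: 1 < log n < n log n < 2^n.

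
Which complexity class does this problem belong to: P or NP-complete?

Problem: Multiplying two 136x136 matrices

This problem is in P: the schoolbook algorithm runs in O(n^3).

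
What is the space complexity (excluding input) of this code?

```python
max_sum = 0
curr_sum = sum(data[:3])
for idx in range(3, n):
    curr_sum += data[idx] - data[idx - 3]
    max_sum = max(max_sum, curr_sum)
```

Space complexity: O(1).
Only a constant amount of auxiliary storage is used; nothing grows with n.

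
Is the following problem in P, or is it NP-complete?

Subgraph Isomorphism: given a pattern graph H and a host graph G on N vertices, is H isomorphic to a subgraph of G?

This problem is NP-complete: generalizes Clique and Hamiltonian Path (pattern size is part of the input).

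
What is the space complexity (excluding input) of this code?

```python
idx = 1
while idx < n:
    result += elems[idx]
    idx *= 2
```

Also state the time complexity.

Space complexity: O(1).
Only a constant amount of auxiliary storage is used; nothing grows with n.
Time complexity: O(log n).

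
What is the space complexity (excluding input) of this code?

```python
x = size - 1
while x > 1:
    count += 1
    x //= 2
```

Space complexity: O(1).
Only a constant amount of auxiliary storage is used; nothing grows with n.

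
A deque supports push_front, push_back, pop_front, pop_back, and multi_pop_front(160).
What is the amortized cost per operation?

Assign 2 credits to each push operation. A pop uses 1 saved credit. multi_pop_front(160) uses up to 160 saved credits from previous pushes. Credits never go negative. Amortized cost is O(1).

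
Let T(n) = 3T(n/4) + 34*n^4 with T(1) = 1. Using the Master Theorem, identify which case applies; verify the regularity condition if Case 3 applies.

a=3, b=4, f(n)=34*n^4.
log_4(3) = 0.7925 < 4.
f(n) = Omega(n^(0.7925+epsilon)) for some epsilon > 0, so Case 3 is the candidate.
Regularity: a*f(n/b) = 3*34*(n/4)^4 = (3/256)*34*n^4 <= c*f(n) with c = 3/256 < 1. Satisfied.
Case 3: T(n) = Theta(n^4).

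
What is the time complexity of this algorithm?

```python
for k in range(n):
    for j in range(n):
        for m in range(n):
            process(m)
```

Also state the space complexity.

Time complexity: O(n^3).
Space complexity: O(1).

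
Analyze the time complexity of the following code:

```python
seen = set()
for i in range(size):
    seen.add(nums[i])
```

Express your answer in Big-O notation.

Time complexity: O(n).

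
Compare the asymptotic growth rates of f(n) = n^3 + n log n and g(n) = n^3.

f(n) = n^3 + n log n and g(n) = n^3 are Theta of each other: the lower-order n log n term is o(n^3); both are Theta(n^3).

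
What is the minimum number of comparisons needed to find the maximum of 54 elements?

Finding the maximum requires 53 comparisons. Each comparison eliminates exactly one candidate. With 54 candidates, we need 53 eliminations.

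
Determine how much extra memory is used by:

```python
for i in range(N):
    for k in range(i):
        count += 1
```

Space complexity: O(1).
Only a constant amount of auxiliary storage is used; nothing grows with n.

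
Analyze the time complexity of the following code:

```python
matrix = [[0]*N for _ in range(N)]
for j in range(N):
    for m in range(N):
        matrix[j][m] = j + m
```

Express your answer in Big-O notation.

Time complexity: O(n^2).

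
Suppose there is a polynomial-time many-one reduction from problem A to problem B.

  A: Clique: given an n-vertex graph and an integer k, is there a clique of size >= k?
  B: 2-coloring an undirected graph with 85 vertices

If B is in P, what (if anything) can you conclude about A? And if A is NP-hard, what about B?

A poly-time reduction A <=_p B means any A-instance can be transformed to a B-instance in poly time.
If B is in P: compose the reduction with B's poly-time algorithm to solve A in poly time, so A is in P.
If A is NP-hard: every NP problem reduces to A, which reduces to B; composing reductions, every NP problem reduces to B, so B is NP-hard.
(Here in fact A is NP-complete and B is in P, so no such reduction is known -- its existence would imply P = NP; the analysis concerns only what the assumed reduction would or would not let you conclude.)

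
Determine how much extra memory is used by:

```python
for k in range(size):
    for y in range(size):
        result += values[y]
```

Space complexity: O(1).
Only a constant amount of auxiliary storage is used; nothing grows with n.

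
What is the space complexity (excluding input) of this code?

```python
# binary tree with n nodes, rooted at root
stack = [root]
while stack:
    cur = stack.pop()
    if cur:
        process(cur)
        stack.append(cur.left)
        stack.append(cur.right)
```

Space complexity: O(n).
Auxiliary storage grows linearly with the input size n in the worst case.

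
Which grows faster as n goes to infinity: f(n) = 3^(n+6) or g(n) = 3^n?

f(n) = 3^(n+6) and g(n) = 3^n are Theta of each other: 3^(n+6) = 3^6 * 3^n = Theta(3^n).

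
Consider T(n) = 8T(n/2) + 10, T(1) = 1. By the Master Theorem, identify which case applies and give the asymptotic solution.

a=8, b=2, f(n)=10.
log_2(8) = 3 > 0.
Since f(n) = O(n^0) is polynomially smaller than n^3, Case 1 applies.
T(n) = Theta(n^3).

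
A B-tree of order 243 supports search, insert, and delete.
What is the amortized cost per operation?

B-tree of order 243 has height O(log_243 n). Each operation traverses the tree height. Splits during insert and merges during delete are O(1) each and occur at most once per level. Total cost per operation: O(log_243 n).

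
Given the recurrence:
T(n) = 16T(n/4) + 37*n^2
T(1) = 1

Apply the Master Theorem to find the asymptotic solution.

a=16, b=4, f(n)=37*n^2. log_4(16) = 2. Case 2: T(n) = O(n^2 log n).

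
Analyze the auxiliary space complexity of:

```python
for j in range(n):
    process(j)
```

Space complexity: O(1).
Only a constant amount of auxiliary storage is used; nothing grows with n.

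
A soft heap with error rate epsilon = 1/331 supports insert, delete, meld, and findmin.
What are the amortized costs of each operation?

Soft heaps (Chazelle) allow up to an epsilon = 1/331 fraction of elements to have corrupted (raised) keys. Insert is O(log(1/epsilon)) = O(log 331) amortized -- the structure maintains heap-ordered binary trees of rank bounded by O(log(1/epsilon)). Meld concatenates root lists: O(1) amortized. Delete and findmin are O(1) amortized.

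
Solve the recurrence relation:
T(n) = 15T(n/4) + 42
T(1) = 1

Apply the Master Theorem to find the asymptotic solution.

a=15, b=4, f(n)=42. log_4(15) = 1.953. Case 1 of Master Theorem: T(n) = O(n^1.953).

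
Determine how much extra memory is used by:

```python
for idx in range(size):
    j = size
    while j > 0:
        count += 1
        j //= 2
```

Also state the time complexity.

Space complexity: O(1).
Only a constant amount of auxiliary storage is used; nothing grows with n.
Time complexity: O(n log n).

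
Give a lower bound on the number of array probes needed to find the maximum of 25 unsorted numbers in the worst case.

Adversary: any unprobed cell could hold a value larger than everything seen so far. If fewer than 25 cells are probed, the adversary places the max in an unprobed cell. So all 25 cells must be examined; together with 25-1 comparisons this is tight.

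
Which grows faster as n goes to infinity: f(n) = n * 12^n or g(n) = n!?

g(n) = n! grows faster: by Stirling n! ~ (n/e)^n sqrt(2*pi*n); (n/e)^n eventually dominates n * 12^n.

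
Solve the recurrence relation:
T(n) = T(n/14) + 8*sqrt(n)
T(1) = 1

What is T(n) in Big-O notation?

Each level contributes sqrt(n/14^k). Geometric series with ratio 1/sqrt(14) < 1 sums to O(sqrt(n)).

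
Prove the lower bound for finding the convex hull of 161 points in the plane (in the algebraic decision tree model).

Reduction from sorting: given 161 numbers x_1,...,x_{161}, map x_i to the point (x_i, x_i^2) on the parabola y = x^2. All points are on the convex hull, and walking the hull gives them in sorted x-order. Since sorting requires Omega(n log n), so does planar convex hull.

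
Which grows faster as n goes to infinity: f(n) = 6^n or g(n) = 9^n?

g(n) = 9^n grows faster: (9/6)^n -> infinity since 9/6 > 1.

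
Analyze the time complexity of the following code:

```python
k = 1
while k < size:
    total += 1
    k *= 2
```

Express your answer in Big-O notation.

Time complexity: O(log n).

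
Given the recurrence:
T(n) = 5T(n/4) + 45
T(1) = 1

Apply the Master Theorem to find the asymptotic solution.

a=5, b=4, f(n)=45. log_4(5) = 1.161. Case 1 of Master Theorem: T(n) = O(n^1.161).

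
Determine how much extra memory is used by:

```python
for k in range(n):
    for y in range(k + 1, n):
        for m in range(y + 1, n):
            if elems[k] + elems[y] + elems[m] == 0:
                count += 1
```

Space complexity: O(1).
Only a constant amount of auxiliary storage is used; nothing grows with n.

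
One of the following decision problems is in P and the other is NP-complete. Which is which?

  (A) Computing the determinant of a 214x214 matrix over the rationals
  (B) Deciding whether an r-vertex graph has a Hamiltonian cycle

(A) is P: Gaussian elimination runs in O(n^3).
(B) is NP-complete: one of Karp's 21 NP-complete problems.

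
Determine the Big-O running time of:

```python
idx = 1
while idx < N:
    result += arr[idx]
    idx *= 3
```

Time complexity: O(log n).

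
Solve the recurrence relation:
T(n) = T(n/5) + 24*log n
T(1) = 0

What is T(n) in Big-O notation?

Each of the log_5(n) levels adds O(log n). T(n) = O(log^2 n).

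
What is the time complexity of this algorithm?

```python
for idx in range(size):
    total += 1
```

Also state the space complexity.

Time complexity: O(n).
Space complexity: O(1).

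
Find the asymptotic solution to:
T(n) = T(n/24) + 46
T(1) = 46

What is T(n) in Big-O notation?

Each step divides n by 24 and adds 46. After log_24(n) steps, T(n) = O(log n).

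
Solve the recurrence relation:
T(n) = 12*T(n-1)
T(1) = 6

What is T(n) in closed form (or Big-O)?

Each step multiplies by 12. T(n) = T(1)*12^(n-1) = 6*12^(n-1).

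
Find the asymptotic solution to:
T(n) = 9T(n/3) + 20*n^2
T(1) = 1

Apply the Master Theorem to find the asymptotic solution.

a=9, b=3, f(n)=20*n^2. log_3(9) = 2. Case 2: T(n) = O(n^2 log n).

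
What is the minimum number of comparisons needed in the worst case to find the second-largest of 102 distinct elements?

Lower bound: finding the max needs 102-1 comparisons. By the adversary weight-doubling argument, the max must personally win >= ceil(log_2(102)) = 7 comparisons; the 2nd-largest is among those 7 losers, needing 7-1 more comparisons. Total >= 102-1 + 7-1 = 107. A balanced knockout tournament achieves this.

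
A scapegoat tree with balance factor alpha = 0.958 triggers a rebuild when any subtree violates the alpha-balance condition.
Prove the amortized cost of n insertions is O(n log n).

Define potential Phi = c * sum of |size(left(v)) - size(right(v))| over all nodes. An insertion at depth d costs O(d) = O(log n) and increases Phi by O(log n). When a rebuild of subtree of size s occurs, it costs O(s) but reduces Phi by Omega(s). With alpha = 0.958, between rebuilds Omega(s) insertions must occur. Amortized cost per insertion: O(log n).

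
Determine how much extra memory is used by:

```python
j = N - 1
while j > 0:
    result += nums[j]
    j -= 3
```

Space complexity: O(1).
Only a constant amount of auxiliary storage is used; nothing grows with n.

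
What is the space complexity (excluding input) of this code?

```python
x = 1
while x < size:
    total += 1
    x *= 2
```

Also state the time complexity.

Space complexity: O(1).
Only a constant amount of auxiliary storage is used; nothing grows with n.
Time complexity: O(log n).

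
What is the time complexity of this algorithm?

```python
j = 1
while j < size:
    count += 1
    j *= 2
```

Time complexity: O(log n).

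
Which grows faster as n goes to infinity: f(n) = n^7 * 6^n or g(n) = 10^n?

g(n) = 10^n grows faster: 10^n / (n^7 6^n) = (10/6)^n / n^7 -> infinity since 10/6 > 1.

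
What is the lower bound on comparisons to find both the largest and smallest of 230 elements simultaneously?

Pair elements first (floor(230/2) comparisons), then find max among winners and min among losers. Total: ceil(3*230/2) - 2 = 343 comparisons.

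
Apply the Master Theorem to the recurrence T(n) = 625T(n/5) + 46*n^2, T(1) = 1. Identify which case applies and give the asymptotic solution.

a=625, b=5, f(n)=46*n^2.
log_5(625) = 4 > 2.
Since f(n) = O(n^2) is polynomially smaller than n^4, Case 1 applies.
T(n) = Theta(n^4).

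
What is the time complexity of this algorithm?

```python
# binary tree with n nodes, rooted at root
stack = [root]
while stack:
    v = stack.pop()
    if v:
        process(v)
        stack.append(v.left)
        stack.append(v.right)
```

Time complexity: O(n).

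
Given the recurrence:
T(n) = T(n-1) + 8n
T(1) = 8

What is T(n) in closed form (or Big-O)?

Unrolling: T(n) = 8 + 8*(2 + 3 + ... + n) = 8 + 8*(n(n+1)/2 - 1) = O(n^2).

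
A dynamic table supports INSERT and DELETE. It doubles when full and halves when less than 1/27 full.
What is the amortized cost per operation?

Using potential function Phi = |2*num_items - table_size| when load > 1/2, and Phi = table_size/2 - num_items otherwise. The gap of 1/27 vs 1/2 for shrinking prevents thrashing. Both insert and delete have O(1) amortized cost.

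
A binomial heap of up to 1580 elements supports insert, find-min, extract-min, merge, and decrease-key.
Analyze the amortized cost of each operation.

A binomial heap with n <= 1580 elements has at most floor(log_2 1580) + 1 = 11 trees. Using potential Phi = number of trees: Insert adds one tree, but cascading merges reduce count -- amortized O(1). Find-min reads the cached minimum pointer: O(1). Extract-min creates O(log n) new trees: O(log n). Merge combines tree lists: O(log n). Decrease-key sifts the element up its tree of height <= log n: O(log n).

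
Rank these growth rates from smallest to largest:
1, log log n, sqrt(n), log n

Ordered by growth rate: 1 < log log n < log n < sqrt(n).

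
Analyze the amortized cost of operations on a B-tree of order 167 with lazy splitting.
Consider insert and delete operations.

In a B-tree of order 167, a node splits when it has 167 keys. With lazy splitting, we use potential Phi = number of full nodes + number of near-empty nodes. Each split costs O(1) but reduces potential. Between splits, at least 83 insertions must occur in that node. Amortized structural cost is O(1) per operation, plus O(log_167 n) traversal.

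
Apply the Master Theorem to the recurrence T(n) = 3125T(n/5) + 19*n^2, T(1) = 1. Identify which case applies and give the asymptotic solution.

a=3125, b=5, f(n)=19*n^2.
log_5(3125) = 5 > 2.
Since f(n) = O(n^2) is polynomially smaller than n^5, Case 1 applies.
T(n) = Theta(n^5).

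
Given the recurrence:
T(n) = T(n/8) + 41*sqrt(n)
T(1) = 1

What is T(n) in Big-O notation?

Each level contributes sqrt(n/8^k). Geometric series with ratio 1/sqrt(8) < 1 sums to O(sqrt(n)).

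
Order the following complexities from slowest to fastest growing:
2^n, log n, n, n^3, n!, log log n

Ordered by growth rate: log log n < log n < n < n^3 < 2^n < n!.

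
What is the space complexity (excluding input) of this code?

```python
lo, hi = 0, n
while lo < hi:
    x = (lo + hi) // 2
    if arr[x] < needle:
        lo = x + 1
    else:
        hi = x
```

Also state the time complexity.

Space complexity: O(1).
Only a constant amount of auxiliary storage is used; nothing grows with n.
Time complexity: O(log n).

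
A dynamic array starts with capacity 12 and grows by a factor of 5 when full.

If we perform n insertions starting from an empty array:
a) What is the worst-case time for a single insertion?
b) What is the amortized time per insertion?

(a) Worst-case single insertion: O(n) -- when the array is full at capacity c, the resize copies all c elements, and c can be Theta(n).
(b) Resizes happen at sizes 12, 60, 300, ... Total copy cost for n insertions: 12 + 60 + ... = O(n) (geometric series with ratio 1/5). Amortized cost per insertion: O(n)/n = O(1).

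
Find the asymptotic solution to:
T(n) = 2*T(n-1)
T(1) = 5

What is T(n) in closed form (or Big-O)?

Each step multiplies by 2. T(n) = T(1)*2^(n-1) = 5*2^(n-1).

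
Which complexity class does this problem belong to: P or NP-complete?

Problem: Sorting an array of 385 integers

This problem is in P: merge sort runs in O(n log n).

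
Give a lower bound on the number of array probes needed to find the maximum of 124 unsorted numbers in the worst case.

Adversary: any unprobed cell could hold a value larger than everything seen so far. If fewer than 124 cells are probed, the adversary places the max in an unprobed cell. So all 124 cells must be examined; together with 124-1 comparisons this is tight.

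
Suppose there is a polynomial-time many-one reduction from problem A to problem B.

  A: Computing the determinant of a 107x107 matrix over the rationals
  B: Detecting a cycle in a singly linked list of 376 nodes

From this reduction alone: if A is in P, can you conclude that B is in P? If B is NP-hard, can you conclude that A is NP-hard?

A poly-time reduction A <=_p B transfers tractability DOWN (B easy => A easy) and hardness UP (A hard => B hard), not the reverse.
From A in P, the reduction alone does NOT give B in P: any problem in P trivially reduces to SAT, yet SAT is not known to be in P.
From B NP-hard, the reduction alone does NOT give A NP-hard: again, easy problems reduce to hard ones.
(Here in fact A is P and B is P.)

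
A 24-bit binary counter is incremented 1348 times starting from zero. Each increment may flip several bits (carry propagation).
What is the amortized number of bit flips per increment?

Bit i flips on every 2^i-th increment, so over 1348 increments bit i flips floor(1348/2^i) times. Summing over i: total flips < 2 * 1348. Amortized: < 2 = O(1) per increment.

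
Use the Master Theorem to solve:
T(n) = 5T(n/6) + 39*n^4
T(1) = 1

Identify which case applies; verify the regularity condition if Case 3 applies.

a=5, b=6, f(n)=39*n^4.
log_6(5) = 0.8982 < 4.
f(n) = Omega(n^(0.8982+epsilon)) for some epsilon > 0, so Case 3 is the candidate.
Regularity: a*f(n/b) = 5*39*(n/6)^4 = (5/1296)*39*n^4 <= c*f(n) with c = 5/1296 < 1. Satisfied.
Case 3: T(n) = Theta(n^4).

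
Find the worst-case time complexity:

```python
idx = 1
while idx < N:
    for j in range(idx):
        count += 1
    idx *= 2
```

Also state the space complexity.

Time complexity: O(n).
Space complexity: O(1).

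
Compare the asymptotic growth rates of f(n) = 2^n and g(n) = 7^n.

g(n) = 7^n grows faster: (7/2)^n -> infinity since 7/2 > 1.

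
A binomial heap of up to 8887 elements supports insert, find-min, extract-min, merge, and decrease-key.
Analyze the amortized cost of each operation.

A binomial heap with n <= 8887 elements has at most floor(log_2 8887) + 1 = 14 trees. Using potential Phi = number of trees: Insert adds one tree, but cascading merges reduce count -- amortized O(1). Find-min reads the cached minimum pointer: O(1). Extract-min creates O(log n) new trees: O(log n). Merge combines tree lists: O(log n). Decrease-key sifts the element up its tree of height <= log n: O(log n).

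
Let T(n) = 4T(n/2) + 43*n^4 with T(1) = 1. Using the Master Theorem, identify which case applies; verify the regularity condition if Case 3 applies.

a=4, b=2, f(n)=43*n^4.
log_2(4) = 2 < 4.
f(n) = Omega(n^(2+epsilon)) for some epsilon > 0, so Case 3 is the candidate.
Regularity: a*f(n/b) = 4*43*(n/2)^4 = (4/16)*43*n^4 <= c*f(n) with c = 4/16 < 1. Satisfied.
Case 3: T(n) = Theta(n^4).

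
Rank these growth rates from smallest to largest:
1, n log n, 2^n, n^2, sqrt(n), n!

Ordered by growth rate: 1 < sqrt(n) < n log n < n^2 < 2^n < n!.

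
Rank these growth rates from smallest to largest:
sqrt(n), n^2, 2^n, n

Ordered by growth rate: sqrt(n) < n < n^2 < 2^n.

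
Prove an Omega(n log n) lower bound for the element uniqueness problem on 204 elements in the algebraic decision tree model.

In the algebraic decision tree model, element uniqueness on 204 elements is equivalent to determining which cell of an arrangement of C(204,2) = 20706 hyperplanes x_i = x_j contains the input point. Ben-Or's theorem shows this requires Omega(n log n).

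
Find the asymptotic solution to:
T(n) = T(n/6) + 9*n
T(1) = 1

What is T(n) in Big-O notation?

Geometric series: 9*n*(1 + 1/6 + 1/6^2 + ...) = O(n). T(n) = O(n).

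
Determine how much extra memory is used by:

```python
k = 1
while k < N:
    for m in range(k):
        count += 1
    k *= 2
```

Space complexity: O(1).
Only a constant amount of auxiliary storage is used; nothing grows with n.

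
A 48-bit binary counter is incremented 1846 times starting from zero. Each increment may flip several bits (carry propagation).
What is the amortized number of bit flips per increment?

Bit i flips on every 2^i-th increment, so over 1846 increments bit i flips floor(1846/2^i) times. Summing over i: total flips < 2 * 1846. Amortized: < 2 = O(1) per increment.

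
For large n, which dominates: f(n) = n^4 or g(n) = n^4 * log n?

g(n) = n^4 * log n grows faster: extra log n factor -> infinity.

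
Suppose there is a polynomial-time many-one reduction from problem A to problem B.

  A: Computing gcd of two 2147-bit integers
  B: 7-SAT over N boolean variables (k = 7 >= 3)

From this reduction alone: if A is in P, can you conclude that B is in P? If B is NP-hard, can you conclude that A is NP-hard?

A poly-time reduction A <=_p B transfers tractability DOWN (B easy => A easy) and hardness UP (A hard => B hard), not the reverse.
From A in P, the reduction alone does NOT give B in P: any problem in P trivially reduces to SAT, yet SAT is not known to be in P.
From B NP-hard, the reduction alone does NOT give A NP-hard: again, easy problems reduce to hard ones.
(Here in fact A is P and B is NP-complete.)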